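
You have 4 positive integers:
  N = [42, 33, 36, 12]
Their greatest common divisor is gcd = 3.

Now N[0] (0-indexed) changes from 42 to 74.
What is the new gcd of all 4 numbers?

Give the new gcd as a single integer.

Numbers: [42, 33, 36, 12], gcd = 3
Change: index 0, 42 -> 74
gcd of the OTHER numbers (without index 0): gcd([33, 36, 12]) = 3
New gcd = gcd(g_others, new_val) = gcd(3, 74) = 1

Answer: 1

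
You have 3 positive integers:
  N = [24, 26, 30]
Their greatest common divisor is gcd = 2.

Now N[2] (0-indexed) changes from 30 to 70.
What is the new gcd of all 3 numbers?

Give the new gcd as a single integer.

Numbers: [24, 26, 30], gcd = 2
Change: index 2, 30 -> 70
gcd of the OTHER numbers (without index 2): gcd([24, 26]) = 2
New gcd = gcd(g_others, new_val) = gcd(2, 70) = 2

Answer: 2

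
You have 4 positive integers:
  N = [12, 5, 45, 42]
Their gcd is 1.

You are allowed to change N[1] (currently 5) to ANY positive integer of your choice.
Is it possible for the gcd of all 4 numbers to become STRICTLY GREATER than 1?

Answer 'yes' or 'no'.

Answer: yes

Derivation:
Current gcd = 1
gcd of all OTHER numbers (without N[1]=5): gcd([12, 45, 42]) = 3
The new gcd after any change is gcd(3, new_value).
This can be at most 3.
Since 3 > old gcd 1, the gcd CAN increase (e.g., set N[1] = 3).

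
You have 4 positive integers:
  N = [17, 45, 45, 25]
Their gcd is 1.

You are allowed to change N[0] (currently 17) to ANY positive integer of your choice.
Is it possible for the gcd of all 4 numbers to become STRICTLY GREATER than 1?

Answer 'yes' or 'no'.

Current gcd = 1
gcd of all OTHER numbers (without N[0]=17): gcd([45, 45, 25]) = 5
The new gcd after any change is gcd(5, new_value).
This can be at most 5.
Since 5 > old gcd 1, the gcd CAN increase (e.g., set N[0] = 5).

Answer: yes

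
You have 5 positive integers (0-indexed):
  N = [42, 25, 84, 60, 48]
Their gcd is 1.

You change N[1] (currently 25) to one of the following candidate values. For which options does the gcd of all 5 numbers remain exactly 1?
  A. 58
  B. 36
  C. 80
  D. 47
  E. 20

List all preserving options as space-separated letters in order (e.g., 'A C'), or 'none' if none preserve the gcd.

Answer: D

Derivation:
Old gcd = 1; gcd of others (without N[1]) = 6
New gcd for candidate v: gcd(6, v). Preserves old gcd iff gcd(6, v) = 1.
  Option A: v=58, gcd(6,58)=2 -> changes
  Option B: v=36, gcd(6,36)=6 -> changes
  Option C: v=80, gcd(6,80)=2 -> changes
  Option D: v=47, gcd(6,47)=1 -> preserves
  Option E: v=20, gcd(6,20)=2 -> changes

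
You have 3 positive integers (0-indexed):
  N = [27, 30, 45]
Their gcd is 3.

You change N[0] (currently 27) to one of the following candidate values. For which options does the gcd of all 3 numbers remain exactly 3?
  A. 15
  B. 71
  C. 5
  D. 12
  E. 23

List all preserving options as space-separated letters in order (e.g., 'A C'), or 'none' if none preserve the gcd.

Answer: D

Derivation:
Old gcd = 3; gcd of others (without N[0]) = 15
New gcd for candidate v: gcd(15, v). Preserves old gcd iff gcd(15, v) = 3.
  Option A: v=15, gcd(15,15)=15 -> changes
  Option B: v=71, gcd(15,71)=1 -> changes
  Option C: v=5, gcd(15,5)=5 -> changes
  Option D: v=12, gcd(15,12)=3 -> preserves
  Option E: v=23, gcd(15,23)=1 -> changes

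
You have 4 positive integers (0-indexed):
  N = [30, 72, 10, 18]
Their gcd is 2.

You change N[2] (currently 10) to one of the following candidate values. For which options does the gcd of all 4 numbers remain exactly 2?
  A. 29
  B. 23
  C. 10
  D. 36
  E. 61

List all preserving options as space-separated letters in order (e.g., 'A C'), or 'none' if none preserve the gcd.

Answer: C

Derivation:
Old gcd = 2; gcd of others (without N[2]) = 6
New gcd for candidate v: gcd(6, v). Preserves old gcd iff gcd(6, v) = 2.
  Option A: v=29, gcd(6,29)=1 -> changes
  Option B: v=23, gcd(6,23)=1 -> changes
  Option C: v=10, gcd(6,10)=2 -> preserves
  Option D: v=36, gcd(6,36)=6 -> changes
  Option E: v=61, gcd(6,61)=1 -> changes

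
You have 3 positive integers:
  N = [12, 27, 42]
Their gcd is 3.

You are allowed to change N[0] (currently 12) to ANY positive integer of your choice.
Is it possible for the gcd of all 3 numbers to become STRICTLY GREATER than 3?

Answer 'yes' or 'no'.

Current gcd = 3
gcd of all OTHER numbers (without N[0]=12): gcd([27, 42]) = 3
The new gcd after any change is gcd(3, new_value).
This can be at most 3.
Since 3 = old gcd 3, the gcd can only stay the same or decrease.

Answer: no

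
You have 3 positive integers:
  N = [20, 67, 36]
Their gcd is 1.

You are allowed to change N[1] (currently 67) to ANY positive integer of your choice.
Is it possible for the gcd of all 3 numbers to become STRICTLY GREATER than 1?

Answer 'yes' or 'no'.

Current gcd = 1
gcd of all OTHER numbers (without N[1]=67): gcd([20, 36]) = 4
The new gcd after any change is gcd(4, new_value).
This can be at most 4.
Since 4 > old gcd 1, the gcd CAN increase (e.g., set N[1] = 4).

Answer: yes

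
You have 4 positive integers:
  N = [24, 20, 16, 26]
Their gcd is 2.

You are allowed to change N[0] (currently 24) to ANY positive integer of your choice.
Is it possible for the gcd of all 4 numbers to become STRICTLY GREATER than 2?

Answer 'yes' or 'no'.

Current gcd = 2
gcd of all OTHER numbers (without N[0]=24): gcd([20, 16, 26]) = 2
The new gcd after any change is gcd(2, new_value).
This can be at most 2.
Since 2 = old gcd 2, the gcd can only stay the same or decrease.

Answer: no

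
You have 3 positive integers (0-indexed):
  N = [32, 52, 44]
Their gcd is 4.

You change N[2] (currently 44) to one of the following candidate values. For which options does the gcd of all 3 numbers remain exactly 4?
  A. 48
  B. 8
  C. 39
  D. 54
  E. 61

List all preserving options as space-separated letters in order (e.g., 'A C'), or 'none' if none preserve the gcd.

Old gcd = 4; gcd of others (without N[2]) = 4
New gcd for candidate v: gcd(4, v). Preserves old gcd iff gcd(4, v) = 4.
  Option A: v=48, gcd(4,48)=4 -> preserves
  Option B: v=8, gcd(4,8)=4 -> preserves
  Option C: v=39, gcd(4,39)=1 -> changes
  Option D: v=54, gcd(4,54)=2 -> changes
  Option E: v=61, gcd(4,61)=1 -> changes

Answer: A B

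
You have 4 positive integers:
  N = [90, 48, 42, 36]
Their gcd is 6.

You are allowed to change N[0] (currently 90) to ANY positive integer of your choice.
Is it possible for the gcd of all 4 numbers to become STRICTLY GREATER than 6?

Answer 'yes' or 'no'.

Current gcd = 6
gcd of all OTHER numbers (without N[0]=90): gcd([48, 42, 36]) = 6
The new gcd after any change is gcd(6, new_value).
This can be at most 6.
Since 6 = old gcd 6, the gcd can only stay the same or decrease.

Answer: no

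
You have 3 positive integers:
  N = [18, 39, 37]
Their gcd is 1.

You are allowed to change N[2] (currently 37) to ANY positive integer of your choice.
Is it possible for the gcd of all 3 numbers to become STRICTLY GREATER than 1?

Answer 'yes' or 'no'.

Answer: yes

Derivation:
Current gcd = 1
gcd of all OTHER numbers (without N[2]=37): gcd([18, 39]) = 3
The new gcd after any change is gcd(3, new_value).
This can be at most 3.
Since 3 > old gcd 1, the gcd CAN increase (e.g., set N[2] = 3).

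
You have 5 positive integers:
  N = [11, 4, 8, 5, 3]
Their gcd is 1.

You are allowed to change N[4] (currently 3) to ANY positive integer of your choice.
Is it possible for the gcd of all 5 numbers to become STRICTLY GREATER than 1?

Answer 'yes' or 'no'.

Current gcd = 1
gcd of all OTHER numbers (without N[4]=3): gcd([11, 4, 8, 5]) = 1
The new gcd after any change is gcd(1, new_value).
This can be at most 1.
Since 1 = old gcd 1, the gcd can only stay the same or decrease.

Answer: no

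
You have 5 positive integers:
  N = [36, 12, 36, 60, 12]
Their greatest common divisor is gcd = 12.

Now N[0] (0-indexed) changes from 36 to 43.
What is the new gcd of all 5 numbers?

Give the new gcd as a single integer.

Numbers: [36, 12, 36, 60, 12], gcd = 12
Change: index 0, 36 -> 43
gcd of the OTHER numbers (without index 0): gcd([12, 36, 60, 12]) = 12
New gcd = gcd(g_others, new_val) = gcd(12, 43) = 1

Answer: 1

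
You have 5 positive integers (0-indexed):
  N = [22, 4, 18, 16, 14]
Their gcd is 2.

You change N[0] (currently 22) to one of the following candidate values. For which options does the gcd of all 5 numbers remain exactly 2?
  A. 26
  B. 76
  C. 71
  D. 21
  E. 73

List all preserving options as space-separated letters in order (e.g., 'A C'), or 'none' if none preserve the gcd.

Answer: A B

Derivation:
Old gcd = 2; gcd of others (without N[0]) = 2
New gcd for candidate v: gcd(2, v). Preserves old gcd iff gcd(2, v) = 2.
  Option A: v=26, gcd(2,26)=2 -> preserves
  Option B: v=76, gcd(2,76)=2 -> preserves
  Option C: v=71, gcd(2,71)=1 -> changes
  Option D: v=21, gcd(2,21)=1 -> changes
  Option E: v=73, gcd(2,73)=1 -> changes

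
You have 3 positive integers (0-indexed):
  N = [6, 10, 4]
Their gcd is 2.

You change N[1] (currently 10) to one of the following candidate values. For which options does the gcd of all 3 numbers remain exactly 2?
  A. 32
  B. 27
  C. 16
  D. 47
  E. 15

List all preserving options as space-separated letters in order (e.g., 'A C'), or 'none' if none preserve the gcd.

Answer: A C

Derivation:
Old gcd = 2; gcd of others (without N[1]) = 2
New gcd for candidate v: gcd(2, v). Preserves old gcd iff gcd(2, v) = 2.
  Option A: v=32, gcd(2,32)=2 -> preserves
  Option B: v=27, gcd(2,27)=1 -> changes
  Option C: v=16, gcd(2,16)=2 -> preserves
  Option D: v=47, gcd(2,47)=1 -> changes
  Option E: v=15, gcd(2,15)=1 -> changes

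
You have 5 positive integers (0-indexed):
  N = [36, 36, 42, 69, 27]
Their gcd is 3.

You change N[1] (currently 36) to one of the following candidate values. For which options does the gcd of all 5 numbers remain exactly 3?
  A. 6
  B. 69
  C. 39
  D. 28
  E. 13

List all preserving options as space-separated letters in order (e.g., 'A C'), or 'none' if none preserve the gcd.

Answer: A B C

Derivation:
Old gcd = 3; gcd of others (without N[1]) = 3
New gcd for candidate v: gcd(3, v). Preserves old gcd iff gcd(3, v) = 3.
  Option A: v=6, gcd(3,6)=3 -> preserves
  Option B: v=69, gcd(3,69)=3 -> preserves
  Option C: v=39, gcd(3,39)=3 -> preserves
  Option D: v=28, gcd(3,28)=1 -> changes
  Option E: v=13, gcd(3,13)=1 -> changes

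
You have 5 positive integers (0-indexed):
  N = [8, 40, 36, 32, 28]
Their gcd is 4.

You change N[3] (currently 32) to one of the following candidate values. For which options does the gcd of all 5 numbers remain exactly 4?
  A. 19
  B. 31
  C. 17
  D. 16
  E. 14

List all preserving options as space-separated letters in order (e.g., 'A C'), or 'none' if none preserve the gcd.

Answer: D

Derivation:
Old gcd = 4; gcd of others (without N[3]) = 4
New gcd for candidate v: gcd(4, v). Preserves old gcd iff gcd(4, v) = 4.
  Option A: v=19, gcd(4,19)=1 -> changes
  Option B: v=31, gcd(4,31)=1 -> changes
  Option C: v=17, gcd(4,17)=1 -> changes
  Option D: v=16, gcd(4,16)=4 -> preserves
  Option E: v=14, gcd(4,14)=2 -> changes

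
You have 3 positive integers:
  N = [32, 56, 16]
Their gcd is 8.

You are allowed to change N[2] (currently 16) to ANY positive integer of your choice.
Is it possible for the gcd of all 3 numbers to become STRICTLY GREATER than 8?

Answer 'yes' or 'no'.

Answer: no

Derivation:
Current gcd = 8
gcd of all OTHER numbers (without N[2]=16): gcd([32, 56]) = 8
The new gcd after any change is gcd(8, new_value).
This can be at most 8.
Since 8 = old gcd 8, the gcd can only stay the same or decrease.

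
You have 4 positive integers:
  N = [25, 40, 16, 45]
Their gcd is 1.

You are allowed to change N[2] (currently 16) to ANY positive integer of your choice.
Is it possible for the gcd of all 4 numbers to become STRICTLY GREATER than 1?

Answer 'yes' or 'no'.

Answer: yes

Derivation:
Current gcd = 1
gcd of all OTHER numbers (without N[2]=16): gcd([25, 40, 45]) = 5
The new gcd after any change is gcd(5, new_value).
This can be at most 5.
Since 5 > old gcd 1, the gcd CAN increase (e.g., set N[2] = 5).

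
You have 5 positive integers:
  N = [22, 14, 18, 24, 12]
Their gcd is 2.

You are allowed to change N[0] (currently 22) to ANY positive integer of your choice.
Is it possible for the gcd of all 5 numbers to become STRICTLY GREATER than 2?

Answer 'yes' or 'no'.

Answer: no

Derivation:
Current gcd = 2
gcd of all OTHER numbers (without N[0]=22): gcd([14, 18, 24, 12]) = 2
The new gcd after any change is gcd(2, new_value).
This can be at most 2.
Since 2 = old gcd 2, the gcd can only stay the same or decrease.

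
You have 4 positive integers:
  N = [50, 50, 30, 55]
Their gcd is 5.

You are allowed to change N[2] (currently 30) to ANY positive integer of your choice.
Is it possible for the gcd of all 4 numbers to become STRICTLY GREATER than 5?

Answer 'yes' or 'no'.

Current gcd = 5
gcd of all OTHER numbers (without N[2]=30): gcd([50, 50, 55]) = 5
The new gcd after any change is gcd(5, new_value).
This can be at most 5.
Since 5 = old gcd 5, the gcd can only stay the same or decrease.

Answer: no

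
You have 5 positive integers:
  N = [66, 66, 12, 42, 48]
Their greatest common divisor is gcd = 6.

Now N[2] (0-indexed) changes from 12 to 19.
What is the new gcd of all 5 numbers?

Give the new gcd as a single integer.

Answer: 1

Derivation:
Numbers: [66, 66, 12, 42, 48], gcd = 6
Change: index 2, 12 -> 19
gcd of the OTHER numbers (without index 2): gcd([66, 66, 42, 48]) = 6
New gcd = gcd(g_others, new_val) = gcd(6, 19) = 1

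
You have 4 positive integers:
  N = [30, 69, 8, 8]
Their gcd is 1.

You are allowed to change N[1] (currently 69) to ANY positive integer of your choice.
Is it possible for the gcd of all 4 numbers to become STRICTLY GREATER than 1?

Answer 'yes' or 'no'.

Current gcd = 1
gcd of all OTHER numbers (without N[1]=69): gcd([30, 8, 8]) = 2
The new gcd after any change is gcd(2, new_value).
This can be at most 2.
Since 2 > old gcd 1, the gcd CAN increase (e.g., set N[1] = 2).

Answer: yes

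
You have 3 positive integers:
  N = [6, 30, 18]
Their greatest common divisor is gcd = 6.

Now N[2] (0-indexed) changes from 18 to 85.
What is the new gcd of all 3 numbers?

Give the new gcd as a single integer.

Answer: 1

Derivation:
Numbers: [6, 30, 18], gcd = 6
Change: index 2, 18 -> 85
gcd of the OTHER numbers (without index 2): gcd([6, 30]) = 6
New gcd = gcd(g_others, new_val) = gcd(6, 85) = 1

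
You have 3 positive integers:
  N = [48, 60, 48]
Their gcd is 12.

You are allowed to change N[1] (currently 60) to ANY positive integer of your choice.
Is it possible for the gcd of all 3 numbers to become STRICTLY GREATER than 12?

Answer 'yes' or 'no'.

Answer: yes

Derivation:
Current gcd = 12
gcd of all OTHER numbers (without N[1]=60): gcd([48, 48]) = 48
The new gcd after any change is gcd(48, new_value).
This can be at most 48.
Since 48 > old gcd 12, the gcd CAN increase (e.g., set N[1] = 48).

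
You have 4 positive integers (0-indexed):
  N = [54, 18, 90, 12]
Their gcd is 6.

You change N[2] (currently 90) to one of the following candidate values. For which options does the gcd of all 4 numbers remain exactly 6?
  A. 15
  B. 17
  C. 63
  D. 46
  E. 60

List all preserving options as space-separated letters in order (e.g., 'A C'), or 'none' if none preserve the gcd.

Old gcd = 6; gcd of others (without N[2]) = 6
New gcd for candidate v: gcd(6, v). Preserves old gcd iff gcd(6, v) = 6.
  Option A: v=15, gcd(6,15)=3 -> changes
  Option B: v=17, gcd(6,17)=1 -> changes
  Option C: v=63, gcd(6,63)=3 -> changes
  Option D: v=46, gcd(6,46)=2 -> changes
  Option E: v=60, gcd(6,60)=6 -> preserves

Answer: E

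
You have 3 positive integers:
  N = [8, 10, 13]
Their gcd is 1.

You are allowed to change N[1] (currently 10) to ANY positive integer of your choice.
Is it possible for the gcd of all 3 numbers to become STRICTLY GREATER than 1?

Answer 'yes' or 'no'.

Current gcd = 1
gcd of all OTHER numbers (without N[1]=10): gcd([8, 13]) = 1
The new gcd after any change is gcd(1, new_value).
This can be at most 1.
Since 1 = old gcd 1, the gcd can only stay the same or decrease.

Answer: no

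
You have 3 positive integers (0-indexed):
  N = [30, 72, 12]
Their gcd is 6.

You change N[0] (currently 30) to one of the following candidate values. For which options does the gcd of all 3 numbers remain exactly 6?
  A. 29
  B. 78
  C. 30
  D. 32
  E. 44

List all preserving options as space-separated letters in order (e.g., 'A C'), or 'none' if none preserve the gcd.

Answer: B C

Derivation:
Old gcd = 6; gcd of others (without N[0]) = 12
New gcd for candidate v: gcd(12, v). Preserves old gcd iff gcd(12, v) = 6.
  Option A: v=29, gcd(12,29)=1 -> changes
  Option B: v=78, gcd(12,78)=6 -> preserves
  Option C: v=30, gcd(12,30)=6 -> preserves
  Option D: v=32, gcd(12,32)=4 -> changes
  Option E: v=44, gcd(12,44)=4 -> changes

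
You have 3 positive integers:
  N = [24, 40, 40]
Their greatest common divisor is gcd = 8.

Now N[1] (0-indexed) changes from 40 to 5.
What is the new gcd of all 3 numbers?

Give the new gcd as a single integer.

Numbers: [24, 40, 40], gcd = 8
Change: index 1, 40 -> 5
gcd of the OTHER numbers (without index 1): gcd([24, 40]) = 8
New gcd = gcd(g_others, new_val) = gcd(8, 5) = 1

Answer: 1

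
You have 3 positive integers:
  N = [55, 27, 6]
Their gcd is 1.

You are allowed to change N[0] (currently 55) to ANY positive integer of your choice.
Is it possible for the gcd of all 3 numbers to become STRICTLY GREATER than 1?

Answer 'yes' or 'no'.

Answer: yes

Derivation:
Current gcd = 1
gcd of all OTHER numbers (without N[0]=55): gcd([27, 6]) = 3
The new gcd after any change is gcd(3, new_value).
This can be at most 3.
Since 3 > old gcd 1, the gcd CAN increase (e.g., set N[0] = 3).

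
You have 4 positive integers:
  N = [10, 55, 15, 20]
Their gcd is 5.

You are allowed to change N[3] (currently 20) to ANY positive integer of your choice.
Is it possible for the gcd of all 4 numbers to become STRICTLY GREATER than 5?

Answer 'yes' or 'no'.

Answer: no

Derivation:
Current gcd = 5
gcd of all OTHER numbers (without N[3]=20): gcd([10, 55, 15]) = 5
The new gcd after any change is gcd(5, new_value).
This can be at most 5.
Since 5 = old gcd 5, the gcd can only stay the same or decrease.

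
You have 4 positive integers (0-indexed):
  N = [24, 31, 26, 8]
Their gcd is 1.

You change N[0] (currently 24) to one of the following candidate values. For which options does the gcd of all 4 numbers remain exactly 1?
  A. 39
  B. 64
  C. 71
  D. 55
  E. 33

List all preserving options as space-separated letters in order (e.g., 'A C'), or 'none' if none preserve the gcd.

Old gcd = 1; gcd of others (without N[0]) = 1
New gcd for candidate v: gcd(1, v). Preserves old gcd iff gcd(1, v) = 1.
  Option A: v=39, gcd(1,39)=1 -> preserves
  Option B: v=64, gcd(1,64)=1 -> preserves
  Option C: v=71, gcd(1,71)=1 -> preserves
  Option D: v=55, gcd(1,55)=1 -> preserves
  Option E: v=33, gcd(1,33)=1 -> preserves

Answer: A B C D E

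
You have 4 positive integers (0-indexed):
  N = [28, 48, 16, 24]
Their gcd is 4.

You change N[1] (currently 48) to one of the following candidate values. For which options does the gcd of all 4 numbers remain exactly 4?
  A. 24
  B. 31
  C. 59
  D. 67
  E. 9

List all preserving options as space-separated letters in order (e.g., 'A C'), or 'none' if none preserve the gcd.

Answer: A

Derivation:
Old gcd = 4; gcd of others (without N[1]) = 4
New gcd for candidate v: gcd(4, v). Preserves old gcd iff gcd(4, v) = 4.
  Option A: v=24, gcd(4,24)=4 -> preserves
  Option B: v=31, gcd(4,31)=1 -> changes
  Option C: v=59, gcd(4,59)=1 -> changes
  Option D: v=67, gcd(4,67)=1 -> changes
  Option E: v=9, gcd(4,9)=1 -> changes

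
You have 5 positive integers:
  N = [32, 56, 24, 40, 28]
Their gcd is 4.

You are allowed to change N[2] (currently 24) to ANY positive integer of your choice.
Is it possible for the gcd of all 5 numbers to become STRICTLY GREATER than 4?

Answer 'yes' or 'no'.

Answer: no

Derivation:
Current gcd = 4
gcd of all OTHER numbers (without N[2]=24): gcd([32, 56, 40, 28]) = 4
The new gcd after any change is gcd(4, new_value).
This can be at most 4.
Since 4 = old gcd 4, the gcd can only stay the same or decrease.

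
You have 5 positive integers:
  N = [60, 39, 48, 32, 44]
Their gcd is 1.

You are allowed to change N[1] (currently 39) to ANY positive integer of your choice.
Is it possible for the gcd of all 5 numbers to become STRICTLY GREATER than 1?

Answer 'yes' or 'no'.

Answer: yes

Derivation:
Current gcd = 1
gcd of all OTHER numbers (without N[1]=39): gcd([60, 48, 32, 44]) = 4
The new gcd after any change is gcd(4, new_value).
This can be at most 4.
Since 4 > old gcd 1, the gcd CAN increase (e.g., set N[1] = 4).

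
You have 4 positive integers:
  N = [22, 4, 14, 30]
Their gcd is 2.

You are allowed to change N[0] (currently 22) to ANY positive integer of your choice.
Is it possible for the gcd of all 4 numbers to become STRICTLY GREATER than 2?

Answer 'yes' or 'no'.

Answer: no

Derivation:
Current gcd = 2
gcd of all OTHER numbers (without N[0]=22): gcd([4, 14, 30]) = 2
The new gcd after any change is gcd(2, new_value).
This can be at most 2.
Since 2 = old gcd 2, the gcd can only stay the same or decrease.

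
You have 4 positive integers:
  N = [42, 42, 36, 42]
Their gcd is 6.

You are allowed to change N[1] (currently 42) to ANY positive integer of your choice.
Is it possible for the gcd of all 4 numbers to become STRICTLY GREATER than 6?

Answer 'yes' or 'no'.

Answer: no

Derivation:
Current gcd = 6
gcd of all OTHER numbers (without N[1]=42): gcd([42, 36, 42]) = 6
The new gcd after any change is gcd(6, new_value).
This can be at most 6.
Since 6 = old gcd 6, the gcd can only stay the same or decrease.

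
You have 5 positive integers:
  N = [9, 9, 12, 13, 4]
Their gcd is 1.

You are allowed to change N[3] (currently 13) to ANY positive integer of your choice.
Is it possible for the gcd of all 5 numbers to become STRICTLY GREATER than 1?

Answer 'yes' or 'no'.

Current gcd = 1
gcd of all OTHER numbers (without N[3]=13): gcd([9, 9, 12, 4]) = 1
The new gcd after any change is gcd(1, new_value).
This can be at most 1.
Since 1 = old gcd 1, the gcd can only stay the same or decrease.

Answer: no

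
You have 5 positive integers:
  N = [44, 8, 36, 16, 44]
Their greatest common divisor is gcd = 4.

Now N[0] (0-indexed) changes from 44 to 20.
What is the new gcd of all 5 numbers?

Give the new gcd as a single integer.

Answer: 4

Derivation:
Numbers: [44, 8, 36, 16, 44], gcd = 4
Change: index 0, 44 -> 20
gcd of the OTHER numbers (without index 0): gcd([8, 36, 16, 44]) = 4
New gcd = gcd(g_others, new_val) = gcd(4, 20) = 4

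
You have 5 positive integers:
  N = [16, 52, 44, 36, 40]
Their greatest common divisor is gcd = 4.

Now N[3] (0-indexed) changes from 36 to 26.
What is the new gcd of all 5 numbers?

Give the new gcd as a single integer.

Answer: 2

Derivation:
Numbers: [16, 52, 44, 36, 40], gcd = 4
Change: index 3, 36 -> 26
gcd of the OTHER numbers (without index 3): gcd([16, 52, 44, 40]) = 4
New gcd = gcd(g_others, new_val) = gcd(4, 26) = 2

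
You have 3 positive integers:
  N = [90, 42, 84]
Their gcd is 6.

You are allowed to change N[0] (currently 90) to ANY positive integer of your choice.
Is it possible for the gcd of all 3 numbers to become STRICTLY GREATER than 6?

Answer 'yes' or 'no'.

Answer: yes

Derivation:
Current gcd = 6
gcd of all OTHER numbers (without N[0]=90): gcd([42, 84]) = 42
The new gcd after any change is gcd(42, new_value).
This can be at most 42.
Since 42 > old gcd 6, the gcd CAN increase (e.g., set N[0] = 42).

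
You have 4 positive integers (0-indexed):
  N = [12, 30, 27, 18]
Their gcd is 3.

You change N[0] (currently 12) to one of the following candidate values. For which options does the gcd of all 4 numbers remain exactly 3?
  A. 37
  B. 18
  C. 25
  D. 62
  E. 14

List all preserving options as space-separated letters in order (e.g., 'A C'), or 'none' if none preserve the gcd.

Answer: B

Derivation:
Old gcd = 3; gcd of others (without N[0]) = 3
New gcd for candidate v: gcd(3, v). Preserves old gcd iff gcd(3, v) = 3.
  Option A: v=37, gcd(3,37)=1 -> changes
  Option B: v=18, gcd(3,18)=3 -> preserves
  Option C: v=25, gcd(3,25)=1 -> changes
  Option D: v=62, gcd(3,62)=1 -> changes
  Option E: v=14, gcd(3,14)=1 -> changes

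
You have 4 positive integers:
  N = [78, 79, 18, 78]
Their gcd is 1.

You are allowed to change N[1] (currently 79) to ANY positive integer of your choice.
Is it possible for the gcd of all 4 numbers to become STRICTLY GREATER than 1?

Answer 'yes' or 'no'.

Current gcd = 1
gcd of all OTHER numbers (without N[1]=79): gcd([78, 18, 78]) = 6
The new gcd after any change is gcd(6, new_value).
This can be at most 6.
Since 6 > old gcd 1, the gcd CAN increase (e.g., set N[1] = 6).

Answer: yes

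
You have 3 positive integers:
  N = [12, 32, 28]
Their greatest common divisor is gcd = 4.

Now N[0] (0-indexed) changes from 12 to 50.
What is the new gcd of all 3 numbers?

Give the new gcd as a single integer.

Numbers: [12, 32, 28], gcd = 4
Change: index 0, 12 -> 50
gcd of the OTHER numbers (without index 0): gcd([32, 28]) = 4
New gcd = gcd(g_others, new_val) = gcd(4, 50) = 2

Answer: 2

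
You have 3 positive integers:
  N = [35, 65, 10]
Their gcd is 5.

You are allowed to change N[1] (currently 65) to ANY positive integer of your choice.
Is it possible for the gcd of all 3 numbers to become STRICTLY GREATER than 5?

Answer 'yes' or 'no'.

Current gcd = 5
gcd of all OTHER numbers (without N[1]=65): gcd([35, 10]) = 5
The new gcd after any change is gcd(5, new_value).
This can be at most 5.
Since 5 = old gcd 5, the gcd can only stay the same or decrease.

Answer: no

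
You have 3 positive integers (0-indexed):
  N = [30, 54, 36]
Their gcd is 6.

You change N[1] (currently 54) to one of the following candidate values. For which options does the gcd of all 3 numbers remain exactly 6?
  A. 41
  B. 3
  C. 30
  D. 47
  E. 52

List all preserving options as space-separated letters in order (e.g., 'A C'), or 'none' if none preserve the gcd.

Old gcd = 6; gcd of others (without N[1]) = 6
New gcd for candidate v: gcd(6, v). Preserves old gcd iff gcd(6, v) = 6.
  Option A: v=41, gcd(6,41)=1 -> changes
  Option B: v=3, gcd(6,3)=3 -> changes
  Option C: v=30, gcd(6,30)=6 -> preserves
  Option D: v=47, gcd(6,47)=1 -> changes
  Option E: v=52, gcd(6,52)=2 -> changes

Answer: C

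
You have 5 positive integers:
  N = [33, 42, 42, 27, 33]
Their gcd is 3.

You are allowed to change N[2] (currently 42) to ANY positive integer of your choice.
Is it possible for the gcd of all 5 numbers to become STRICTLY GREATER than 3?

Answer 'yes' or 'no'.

Current gcd = 3
gcd of all OTHER numbers (without N[2]=42): gcd([33, 42, 27, 33]) = 3
The new gcd after any change is gcd(3, new_value).
This can be at most 3.
Since 3 = old gcd 3, the gcd can only stay the same or decrease.

Answer: no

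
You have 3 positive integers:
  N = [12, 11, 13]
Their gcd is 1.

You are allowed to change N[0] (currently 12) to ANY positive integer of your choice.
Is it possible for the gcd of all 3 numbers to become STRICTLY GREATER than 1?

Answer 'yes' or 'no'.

Current gcd = 1
gcd of all OTHER numbers (without N[0]=12): gcd([11, 13]) = 1
The new gcd after any change is gcd(1, new_value).
This can be at most 1.
Since 1 = old gcd 1, the gcd can only stay the same or decrease.

Answer: no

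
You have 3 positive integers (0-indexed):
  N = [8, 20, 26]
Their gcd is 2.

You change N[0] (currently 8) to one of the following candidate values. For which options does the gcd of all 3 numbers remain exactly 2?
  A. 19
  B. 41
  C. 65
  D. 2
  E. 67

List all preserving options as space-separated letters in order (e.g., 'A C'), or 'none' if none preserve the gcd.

Old gcd = 2; gcd of others (without N[0]) = 2
New gcd for candidate v: gcd(2, v). Preserves old gcd iff gcd(2, v) = 2.
  Option A: v=19, gcd(2,19)=1 -> changes
  Option B: v=41, gcd(2,41)=1 -> changes
  Option C: v=65, gcd(2,65)=1 -> changes
  Option D: v=2, gcd(2,2)=2 -> preserves
  Option E: v=67, gcd(2,67)=1 -> changes

Answer: D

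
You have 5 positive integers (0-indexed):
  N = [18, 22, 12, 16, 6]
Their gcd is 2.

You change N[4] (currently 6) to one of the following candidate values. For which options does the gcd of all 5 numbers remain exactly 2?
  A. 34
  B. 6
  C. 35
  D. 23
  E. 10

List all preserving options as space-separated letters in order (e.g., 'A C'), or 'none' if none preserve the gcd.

Old gcd = 2; gcd of others (without N[4]) = 2
New gcd for candidate v: gcd(2, v). Preserves old gcd iff gcd(2, v) = 2.
  Option A: v=34, gcd(2,34)=2 -> preserves
  Option B: v=6, gcd(2,6)=2 -> preserves
  Option C: v=35, gcd(2,35)=1 -> changes
  Option D: v=23, gcd(2,23)=1 -> changes
  Option E: v=10, gcd(2,10)=2 -> preserves

Answer: A B E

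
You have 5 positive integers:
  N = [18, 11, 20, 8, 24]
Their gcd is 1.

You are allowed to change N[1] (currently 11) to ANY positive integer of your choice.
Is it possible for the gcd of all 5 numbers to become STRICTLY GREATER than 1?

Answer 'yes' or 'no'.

Current gcd = 1
gcd of all OTHER numbers (without N[1]=11): gcd([18, 20, 8, 24]) = 2
The new gcd after any change is gcd(2, new_value).
This can be at most 2.
Since 2 > old gcd 1, the gcd CAN increase (e.g., set N[1] = 2).

Answer: yes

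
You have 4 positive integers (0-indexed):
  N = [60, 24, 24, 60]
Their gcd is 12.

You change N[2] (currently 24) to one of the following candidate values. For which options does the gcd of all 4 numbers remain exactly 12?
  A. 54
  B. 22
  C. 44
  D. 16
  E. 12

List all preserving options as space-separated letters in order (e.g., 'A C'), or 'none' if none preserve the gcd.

Answer: E

Derivation:
Old gcd = 12; gcd of others (without N[2]) = 12
New gcd for candidate v: gcd(12, v). Preserves old gcd iff gcd(12, v) = 12.
  Option A: v=54, gcd(12,54)=6 -> changes
  Option B: v=22, gcd(12,22)=2 -> changes
  Option C: v=44, gcd(12,44)=4 -> changes
  Option D: v=16, gcd(12,16)=4 -> changes
  Option E: v=12, gcd(12,12)=12 -> preserves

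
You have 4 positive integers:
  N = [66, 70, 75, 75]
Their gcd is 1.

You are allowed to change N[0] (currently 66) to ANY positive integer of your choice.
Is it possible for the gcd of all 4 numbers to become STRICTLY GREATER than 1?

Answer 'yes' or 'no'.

Current gcd = 1
gcd of all OTHER numbers (without N[0]=66): gcd([70, 75, 75]) = 5
The new gcd after any change is gcd(5, new_value).
This can be at most 5.
Since 5 > old gcd 1, the gcd CAN increase (e.g., set N[0] = 5).

Answer: yes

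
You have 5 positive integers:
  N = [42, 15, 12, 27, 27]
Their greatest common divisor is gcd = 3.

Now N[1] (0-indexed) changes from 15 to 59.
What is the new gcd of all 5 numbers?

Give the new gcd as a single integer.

Numbers: [42, 15, 12, 27, 27], gcd = 3
Change: index 1, 15 -> 59
gcd of the OTHER numbers (without index 1): gcd([42, 12, 27, 27]) = 3
New gcd = gcd(g_others, new_val) = gcd(3, 59) = 1

Answer: 1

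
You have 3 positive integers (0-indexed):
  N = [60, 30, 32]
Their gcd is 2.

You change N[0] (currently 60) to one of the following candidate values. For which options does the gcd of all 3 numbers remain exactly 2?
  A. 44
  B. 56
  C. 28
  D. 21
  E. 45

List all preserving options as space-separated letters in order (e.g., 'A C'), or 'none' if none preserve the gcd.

Old gcd = 2; gcd of others (without N[0]) = 2
New gcd for candidate v: gcd(2, v). Preserves old gcd iff gcd(2, v) = 2.
  Option A: v=44, gcd(2,44)=2 -> preserves
  Option B: v=56, gcd(2,56)=2 -> preserves
  Option C: v=28, gcd(2,28)=2 -> preserves
  Option D: v=21, gcd(2,21)=1 -> changes
  Option E: v=45, gcd(2,45)=1 -> changes

Answer: A B C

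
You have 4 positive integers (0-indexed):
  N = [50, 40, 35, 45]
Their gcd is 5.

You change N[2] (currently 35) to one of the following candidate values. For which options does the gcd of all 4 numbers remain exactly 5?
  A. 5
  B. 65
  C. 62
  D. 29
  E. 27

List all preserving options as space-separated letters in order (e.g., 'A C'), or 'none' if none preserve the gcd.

Old gcd = 5; gcd of others (without N[2]) = 5
New gcd for candidate v: gcd(5, v). Preserves old gcd iff gcd(5, v) = 5.
  Option A: v=5, gcd(5,5)=5 -> preserves
  Option B: v=65, gcd(5,65)=5 -> preserves
  Option C: v=62, gcd(5,62)=1 -> changes
  Option D: v=29, gcd(5,29)=1 -> changes
  Option E: v=27, gcd(5,27)=1 -> changes

Answer: A B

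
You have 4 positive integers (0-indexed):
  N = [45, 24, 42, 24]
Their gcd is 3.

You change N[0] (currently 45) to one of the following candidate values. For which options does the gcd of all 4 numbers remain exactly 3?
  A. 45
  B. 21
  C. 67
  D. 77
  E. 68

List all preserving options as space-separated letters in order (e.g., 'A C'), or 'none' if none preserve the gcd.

Answer: A B

Derivation:
Old gcd = 3; gcd of others (without N[0]) = 6
New gcd for candidate v: gcd(6, v). Preserves old gcd iff gcd(6, v) = 3.
  Option A: v=45, gcd(6,45)=3 -> preserves
  Option B: v=21, gcd(6,21)=3 -> preserves
  Option C: v=67, gcd(6,67)=1 -> changes
  Option D: v=77, gcd(6,77)=1 -> changes
  Option E: v=68, gcd(6,68)=2 -> changes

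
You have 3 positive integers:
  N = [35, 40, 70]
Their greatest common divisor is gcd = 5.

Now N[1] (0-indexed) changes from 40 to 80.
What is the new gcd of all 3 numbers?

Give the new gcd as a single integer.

Numbers: [35, 40, 70], gcd = 5
Change: index 1, 40 -> 80
gcd of the OTHER numbers (without index 1): gcd([35, 70]) = 35
New gcd = gcd(g_others, new_val) = gcd(35, 80) = 5

Answer: 5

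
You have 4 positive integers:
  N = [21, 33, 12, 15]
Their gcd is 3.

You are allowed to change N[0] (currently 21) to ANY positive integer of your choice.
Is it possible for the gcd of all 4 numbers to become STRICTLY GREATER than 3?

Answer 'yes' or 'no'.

Answer: no

Derivation:
Current gcd = 3
gcd of all OTHER numbers (without N[0]=21): gcd([33, 12, 15]) = 3
The new gcd after any change is gcd(3, new_value).
This can be at most 3.
Since 3 = old gcd 3, the gcd can only stay the same or decrease.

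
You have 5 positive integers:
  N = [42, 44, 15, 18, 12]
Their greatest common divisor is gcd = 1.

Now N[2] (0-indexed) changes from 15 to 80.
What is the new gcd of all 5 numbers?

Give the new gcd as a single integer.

Numbers: [42, 44, 15, 18, 12], gcd = 1
Change: index 2, 15 -> 80
gcd of the OTHER numbers (without index 2): gcd([42, 44, 18, 12]) = 2
New gcd = gcd(g_others, new_val) = gcd(2, 80) = 2

Answer: 2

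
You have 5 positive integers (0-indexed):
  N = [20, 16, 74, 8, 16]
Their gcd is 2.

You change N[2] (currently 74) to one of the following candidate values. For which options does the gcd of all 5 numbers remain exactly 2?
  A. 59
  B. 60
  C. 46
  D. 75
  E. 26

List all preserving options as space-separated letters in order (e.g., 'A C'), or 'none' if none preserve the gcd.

Answer: C E

Derivation:
Old gcd = 2; gcd of others (without N[2]) = 4
New gcd for candidate v: gcd(4, v). Preserves old gcd iff gcd(4, v) = 2.
  Option A: v=59, gcd(4,59)=1 -> changes
  Option B: v=60, gcd(4,60)=4 -> changes
  Option C: v=46, gcd(4,46)=2 -> preserves
  Option D: v=75, gcd(4,75)=1 -> changes
  Option E: v=26, gcd(4,26)=2 -> preserves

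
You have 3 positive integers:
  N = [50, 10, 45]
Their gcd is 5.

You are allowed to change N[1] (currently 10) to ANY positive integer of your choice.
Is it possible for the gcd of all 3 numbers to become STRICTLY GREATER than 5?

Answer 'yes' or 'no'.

Current gcd = 5
gcd of all OTHER numbers (without N[1]=10): gcd([50, 45]) = 5
The new gcd after any change is gcd(5, new_value).
This can be at most 5.
Since 5 = old gcd 5, the gcd can only stay the same or decrease.

Answer: no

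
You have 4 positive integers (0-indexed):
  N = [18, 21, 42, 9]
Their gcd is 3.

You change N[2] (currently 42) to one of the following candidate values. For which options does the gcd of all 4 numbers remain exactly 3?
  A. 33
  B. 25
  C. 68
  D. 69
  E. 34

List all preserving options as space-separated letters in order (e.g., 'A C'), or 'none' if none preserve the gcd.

Answer: A D

Derivation:
Old gcd = 3; gcd of others (without N[2]) = 3
New gcd for candidate v: gcd(3, v). Preserves old gcd iff gcd(3, v) = 3.
  Option A: v=33, gcd(3,33)=3 -> preserves
  Option B: v=25, gcd(3,25)=1 -> changes
  Option C: v=68, gcd(3,68)=1 -> changes
  Option D: v=69, gcd(3,69)=3 -> preserves
  Option E: v=34, gcd(3,34)=1 -> changes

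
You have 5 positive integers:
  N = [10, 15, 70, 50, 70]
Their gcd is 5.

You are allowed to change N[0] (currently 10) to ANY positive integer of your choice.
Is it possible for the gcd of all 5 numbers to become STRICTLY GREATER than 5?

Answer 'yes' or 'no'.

Answer: no

Derivation:
Current gcd = 5
gcd of all OTHER numbers (without N[0]=10): gcd([15, 70, 50, 70]) = 5
The new gcd after any change is gcd(5, new_value).
This can be at most 5.
Since 5 = old gcd 5, the gcd can only stay the same or decrease.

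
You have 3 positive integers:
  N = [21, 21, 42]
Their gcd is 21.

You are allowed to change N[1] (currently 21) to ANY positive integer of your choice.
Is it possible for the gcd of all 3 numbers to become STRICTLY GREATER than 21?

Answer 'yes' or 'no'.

Current gcd = 21
gcd of all OTHER numbers (without N[1]=21): gcd([21, 42]) = 21
The new gcd after any change is gcd(21, new_value).
This can be at most 21.
Since 21 = old gcd 21, the gcd can only stay the same or decrease.

Answer: no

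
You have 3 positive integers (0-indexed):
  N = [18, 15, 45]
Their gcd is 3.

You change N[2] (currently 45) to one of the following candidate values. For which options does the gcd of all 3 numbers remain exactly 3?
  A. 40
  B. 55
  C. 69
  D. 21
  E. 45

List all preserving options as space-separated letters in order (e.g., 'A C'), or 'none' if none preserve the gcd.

Old gcd = 3; gcd of others (without N[2]) = 3
New gcd for candidate v: gcd(3, v). Preserves old gcd iff gcd(3, v) = 3.
  Option A: v=40, gcd(3,40)=1 -> changes
  Option B: v=55, gcd(3,55)=1 -> changes
  Option C: v=69, gcd(3,69)=3 -> preserves
  Option D: v=21, gcd(3,21)=3 -> preserves
  Option E: v=45, gcd(3,45)=3 -> preserves

Answer: C D E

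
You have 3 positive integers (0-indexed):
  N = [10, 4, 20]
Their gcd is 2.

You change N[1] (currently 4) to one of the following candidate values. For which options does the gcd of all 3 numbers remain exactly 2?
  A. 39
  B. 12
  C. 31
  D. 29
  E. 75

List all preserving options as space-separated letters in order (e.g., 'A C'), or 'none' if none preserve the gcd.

Old gcd = 2; gcd of others (without N[1]) = 10
New gcd for candidate v: gcd(10, v). Preserves old gcd iff gcd(10, v) = 2.
  Option A: v=39, gcd(10,39)=1 -> changes
  Option B: v=12, gcd(10,12)=2 -> preserves
  Option C: v=31, gcd(10,31)=1 -> changes
  Option D: v=29, gcd(10,29)=1 -> changes
  Option E: v=75, gcd(10,75)=5 -> changes

Answer: B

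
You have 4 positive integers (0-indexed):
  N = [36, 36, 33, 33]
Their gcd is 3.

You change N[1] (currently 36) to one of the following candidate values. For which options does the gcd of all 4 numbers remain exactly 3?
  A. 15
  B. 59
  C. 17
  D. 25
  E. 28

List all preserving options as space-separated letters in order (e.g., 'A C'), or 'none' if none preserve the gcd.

Answer: A

Derivation:
Old gcd = 3; gcd of others (without N[1]) = 3
New gcd for candidate v: gcd(3, v). Preserves old gcd iff gcd(3, v) = 3.
  Option A: v=15, gcd(3,15)=3 -> preserves
  Option B: v=59, gcd(3,59)=1 -> changes
  Option C: v=17, gcd(3,17)=1 -> changes
  Option D: v=25, gcd(3,25)=1 -> changes
  Option E: v=28, gcd(3,28)=1 -> changes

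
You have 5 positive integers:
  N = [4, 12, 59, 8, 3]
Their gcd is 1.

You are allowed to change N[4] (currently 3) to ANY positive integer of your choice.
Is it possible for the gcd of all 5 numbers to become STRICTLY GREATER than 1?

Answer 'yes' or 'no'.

Current gcd = 1
gcd of all OTHER numbers (without N[4]=3): gcd([4, 12, 59, 8]) = 1
The new gcd after any change is gcd(1, new_value).
This can be at most 1.
Since 1 = old gcd 1, the gcd can only stay the same or decrease.

Answer: no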